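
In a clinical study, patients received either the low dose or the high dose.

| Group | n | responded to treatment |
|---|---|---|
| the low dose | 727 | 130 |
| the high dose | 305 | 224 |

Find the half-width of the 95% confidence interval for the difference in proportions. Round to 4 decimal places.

First, p̂₁ = 130/727 = 0.1788; p̂₂ = 224/305 = 0.7344.
The two standard errors are √(0.1788×0.8212/727) = 0.01421 and √(0.7344×0.2656/305) = 0.02529.
Because the samples are independent, SE_diff = √(0.01421² + 0.02529²) = 0.02901.
Using z* = 1.960 for 95%, ME = 1.960 × 0.02901 = 0.05686.

0.0569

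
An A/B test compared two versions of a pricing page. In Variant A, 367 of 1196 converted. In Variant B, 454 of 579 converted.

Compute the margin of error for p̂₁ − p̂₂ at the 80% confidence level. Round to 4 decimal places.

p̂₁ = 367/1196 = 0.3069 and p̂₂ = 454/579 = 0.7841.
SE₁ = √(p̂₁(1−p̂₁)/n₁) = √(0.3069·0.6931/1196) = 0.01334; SE₂ = √(0.7841·0.2159/579) = 0.01710.
Independent samples: SE of the difference = √(SE₁² + SE₂²) = √(0.0001779556 + 0.00029241) = 0.02169.
z* for 80% confidence is 1.282, so the margin of error is 1.282 × 0.02169 = 0.02781.

0.0278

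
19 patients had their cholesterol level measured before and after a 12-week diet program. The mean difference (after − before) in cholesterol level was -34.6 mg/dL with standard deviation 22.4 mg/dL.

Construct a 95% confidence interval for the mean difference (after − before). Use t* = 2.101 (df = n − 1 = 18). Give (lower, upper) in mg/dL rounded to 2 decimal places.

This is a matched-pairs design, so SE = s_d/√n = 22.4/√19 = 5.1389.
Margin = 2.101 × 5.1389 = 10.7968; the interval is -34.6 ± 10.7968 = (-45.40, -23.80).

(-45.40, -23.80)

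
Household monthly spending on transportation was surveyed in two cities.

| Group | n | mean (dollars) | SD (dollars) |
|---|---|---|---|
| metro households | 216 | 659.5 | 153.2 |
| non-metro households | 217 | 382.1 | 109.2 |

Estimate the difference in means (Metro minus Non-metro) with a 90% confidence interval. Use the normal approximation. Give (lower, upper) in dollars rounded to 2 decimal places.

Per-group SEs: s₁/√n₁ = 153.2/√216 = 10.4239, s₂/√n₂ = 109.2/√217 = 7.4130.
Unpooled SE of the difference: √(108.65769121 + 54.952569) = 12.7910.
Margin of error = z* · SE = 1.645 × 12.7910 = 21.0412.
x̄₁ − x̄₂ = 659.5 − 382.1 = 277.4000.
CI: 277.4000 ± 21.0412 = (256.36, 298.44).

(256.36, 298.44)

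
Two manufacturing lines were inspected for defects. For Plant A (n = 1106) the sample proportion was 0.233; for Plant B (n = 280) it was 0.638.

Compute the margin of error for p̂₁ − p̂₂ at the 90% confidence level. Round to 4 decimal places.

The two standard errors are √(0.2330×0.7670/1106) = 0.01271 and √(0.6380×0.3620/280) = 0.02872.
Because the samples are independent, SE_diff = √(0.01271² + 0.02872²) = 0.03141.
Using z* = 1.645 for 90%, ME = 1.645 × 0.03141 = 0.05167.

0.0517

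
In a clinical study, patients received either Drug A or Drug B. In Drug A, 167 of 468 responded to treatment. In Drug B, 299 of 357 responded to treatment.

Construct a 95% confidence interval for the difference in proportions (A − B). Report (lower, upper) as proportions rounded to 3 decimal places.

(-0.539, -0.423)

First, p̂₁ = 167/468 = 0.3568; p̂₂ = 299/357 = 0.8375.
The two standard errors are √(0.3568×0.6432/468) = 0.02214 and √(0.8375×0.1625/357) = 0.01952.
Because the samples are independent, SE_diff = √(0.02214² + 0.01952²) = 0.02952.
Using z* = 1.960 for 95%, ME = 1.960 × 0.02952 = 0.05786.
p̂₁ − p̂₂ = -0.4807; interval -0.4807 ± 0.05786 gives (-0.539, -0.423).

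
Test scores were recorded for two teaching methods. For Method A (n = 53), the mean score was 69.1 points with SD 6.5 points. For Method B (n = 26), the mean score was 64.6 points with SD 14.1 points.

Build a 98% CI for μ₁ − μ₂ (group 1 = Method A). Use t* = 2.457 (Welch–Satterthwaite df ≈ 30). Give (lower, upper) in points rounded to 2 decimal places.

Standard errors of each mean: 6.5/√53 = 0.8928 and 14.1/√26 = 2.7652.
SE(x̄₁ − x̄₂) = √(0.8928² + 2.7652²) = 2.9058 for independent samples with unequal variances.
With t* = 2.457, the margin is 2.457 × 2.9058 = 7.1396.
x̄₁ − x̄₂ = 69.1 − 64.6 = 4.5000; the interval is 4.5000 ± 7.1396 = (-2.64, 11.64).

(-2.64, 11.64)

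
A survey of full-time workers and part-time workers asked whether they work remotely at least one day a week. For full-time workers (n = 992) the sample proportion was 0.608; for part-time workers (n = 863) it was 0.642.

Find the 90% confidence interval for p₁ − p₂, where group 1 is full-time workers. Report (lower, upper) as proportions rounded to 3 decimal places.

(-0.071, 0.003)

Each SE is √(p̂(1−p̂)/n): √(0.6080·0.3920/992) = 0.01550 and √(0.6420·0.3580/863) = 0.01632.
SE(p̂₁ − p̂₂) = √(SE₁² + SE₂²) = √(0.00024025 + 0.0002663424) = 0.02251, since the two samples are independent.
At 90% confidence z* = 1.645; margin = 1.645 × 0.02251 = 0.03703.
The difference is 0.6080 − 0.6420 = -0.0340, so the interval is -0.0340 ± 0.03703 = (-0.071, 0.003).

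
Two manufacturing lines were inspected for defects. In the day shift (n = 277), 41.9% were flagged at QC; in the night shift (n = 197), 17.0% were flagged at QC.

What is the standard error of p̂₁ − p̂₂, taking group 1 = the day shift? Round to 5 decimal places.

0.03994

The two standard errors are √(0.4190×0.5810/277) = 0.02965 and √(0.1700×0.8300/197) = 0.02676.
Because the samples are independent, SE_diff = √(0.02965² + 0.02676²) = 0.03994.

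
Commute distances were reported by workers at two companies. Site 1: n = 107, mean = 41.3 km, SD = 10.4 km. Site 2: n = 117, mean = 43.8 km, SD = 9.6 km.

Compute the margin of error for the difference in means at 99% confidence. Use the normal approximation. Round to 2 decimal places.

Per-group SEs: s₁/√n₁ = 10.4/√107 = 1.0054, s₂/√n₂ = 9.6/√117 = 0.8875.
Unpooled SE of the difference: √(1.01082916 + 0.78765625) = 1.3411.
Margin of error = z* · SE = 2.576 × 1.3411 = 3.4547.

3.45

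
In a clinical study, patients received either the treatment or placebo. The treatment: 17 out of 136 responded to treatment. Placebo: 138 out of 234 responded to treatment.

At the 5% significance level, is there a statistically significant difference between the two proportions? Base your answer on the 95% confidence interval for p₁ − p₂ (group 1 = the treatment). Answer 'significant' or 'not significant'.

significant

p̂₁ = 17/136 = 0.1250 and p̂₂ = 138/234 = 0.5897.
SE₁ = √(p̂₁(1−p̂₁)/n₁) = √(0.1250·0.8750/136) = 0.02836; SE₂ = √(0.5897·0.4103/234) = 0.03216.
Independent samples: SE of the difference = √(SE₁² + SE₂²) = √(0.0008042896 + 0.0010342656) = 0.04288.
z* for 95% confidence is 1.960, so the margin of error is 1.960 × 0.04288 = 0.08404.
Point estimate p̂₁ − p̂₂ = 0.1250 − 0.5897 = -0.4647.
-0.4647 ± 0.08404 → (-0.54874, -0.38066).
The interval (-0.54874, -0.38066) does not contain 0, so the difference is significant.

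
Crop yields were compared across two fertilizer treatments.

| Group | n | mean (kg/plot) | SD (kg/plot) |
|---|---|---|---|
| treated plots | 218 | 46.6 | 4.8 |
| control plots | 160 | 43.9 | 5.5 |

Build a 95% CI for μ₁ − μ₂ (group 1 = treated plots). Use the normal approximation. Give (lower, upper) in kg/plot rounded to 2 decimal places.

(1.64, 3.76)

Per-group SEs: s₁/√n₁ = 4.8/√218 = 0.3251, s₂/√n₂ = 5.5/√160 = 0.4348.
Unpooled SE of the difference: √(0.10569001 + 0.18905104) = 0.5429.
Margin of error = z* · SE = 1.960 × 0.5429 = 1.0641.
x̄₁ − x̄₂ = 46.6 − 43.9 = 2.7000.
CI: 2.7000 ± 1.0641 = (1.64, 3.76).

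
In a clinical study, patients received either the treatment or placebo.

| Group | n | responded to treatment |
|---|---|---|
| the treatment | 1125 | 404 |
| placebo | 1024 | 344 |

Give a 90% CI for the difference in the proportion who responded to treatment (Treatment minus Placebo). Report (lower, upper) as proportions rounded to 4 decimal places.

Sample proportions: 404/1125 = 0.3591, 344/1024 = 0.3359.
Each SE is √(p̂(1−p̂)/n): √(0.3591·0.6409/1125) = 0.01430 and √(0.3359·0.6641/1024) = 0.01476.
SE(p̂₁ − p̂₂) = √(SE₁² + SE₂²) = √(0.00020449 + 0.0002178576) = 0.02055, since the two samples are independent.
At 90% confidence z* = 1.645; margin = 1.645 × 0.02055 = 0.03380.
The difference is 0.3591 − 0.3359 = 0.0232, so the interval is 0.0232 ± 0.03380 = (-0.0106, 0.0570).

(-0.0106, 0.0570)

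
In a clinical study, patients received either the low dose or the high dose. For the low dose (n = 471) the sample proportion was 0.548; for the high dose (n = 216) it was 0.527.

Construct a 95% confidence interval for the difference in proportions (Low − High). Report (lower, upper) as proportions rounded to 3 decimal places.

Each SE is √(p̂(1−p̂)/n): √(0.5480·0.4520/471) = 0.02293 and √(0.5270·0.4730/216) = 0.03397.
SE(p̂₁ − p̂₂) = √(SE₁² + SE₂²) = √(0.0005257849 + 0.0011539609) = 0.04098, since the two samples are independent.
At 95% confidence z* = 1.960; margin = 1.960 × 0.04098 = 0.08032.
The difference is 0.5480 − 0.5270 = 0.0210, so the interval is 0.0210 ± 0.08032 = (-0.059, 0.101).

(-0.059, 0.101)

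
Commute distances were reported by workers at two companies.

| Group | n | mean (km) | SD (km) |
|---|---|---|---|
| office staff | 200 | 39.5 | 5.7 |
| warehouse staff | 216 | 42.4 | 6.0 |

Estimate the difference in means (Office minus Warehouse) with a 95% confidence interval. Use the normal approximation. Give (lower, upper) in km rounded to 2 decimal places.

SE₁ = s₁/√n₁ = 5.7/√200 = 0.4031; SE₂ = 6.0/√216 = 0.4082.
Independent samples, unequal variances: SE_diff = √(SE₁² + SE₂²) = √(0.16248961 + 0.16662724) = 0.5737.
z* = 1.960, so margin of error = 1.960 × 0.5737 = 1.1245.
Difference in means = 39.5 − 42.4 = -2.9000.
-2.9000 ± 1.1245 → (-4.02, -1.78).

(-4.02, -1.78)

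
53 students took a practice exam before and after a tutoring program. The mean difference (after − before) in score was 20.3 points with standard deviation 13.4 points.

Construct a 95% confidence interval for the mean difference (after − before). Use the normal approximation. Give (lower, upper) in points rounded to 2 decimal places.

(16.69, 23.91)

This is a matched-pairs design, so SE = s_d/√n = 13.4/√53 = 1.8406.
Margin = 1.960 × 1.8406 = 3.6076; the interval is 20.3 ± 3.6076 = (16.69, 23.91).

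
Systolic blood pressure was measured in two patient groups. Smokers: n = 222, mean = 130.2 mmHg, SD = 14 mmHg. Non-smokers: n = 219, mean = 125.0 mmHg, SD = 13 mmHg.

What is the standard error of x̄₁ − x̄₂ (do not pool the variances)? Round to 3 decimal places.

1.286

Standard errors of each mean: 14/√222 = 0.9396 and 13/√219 = 0.8785.
SE(x̄₁ − x̄₂) = √(0.9396² + 0.8785²) = 1.2863 for independent samples with unequal variances.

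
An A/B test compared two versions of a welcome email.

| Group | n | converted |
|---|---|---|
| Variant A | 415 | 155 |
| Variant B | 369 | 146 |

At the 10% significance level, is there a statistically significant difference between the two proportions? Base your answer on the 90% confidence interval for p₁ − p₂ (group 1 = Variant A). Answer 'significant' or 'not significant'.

not significant

Sample proportions: 155/415 = 0.3735, 146/369 = 0.3957.
Each SE is √(p̂(1−p̂)/n): √(0.3735·0.6265/415) = 0.02375 and √(0.3957·0.6043/369) = 0.02546.
SE(p̂₁ − p̂₂) = √(SE₁² + SE₂²) = √(0.0005640625 + 0.0006482116) = 0.03482, since the two samples are independent.
At 90% confidence z* = 1.645; margin = 1.645 × 0.03482 = 0.05728.
The difference is 0.3735 − 0.3957 = -0.0222, so the interval is -0.0222 ± 0.05728 = (-0.07948, 0.03508).
The interval (-0.07948, 0.03508) contains 0, so the difference is not significant.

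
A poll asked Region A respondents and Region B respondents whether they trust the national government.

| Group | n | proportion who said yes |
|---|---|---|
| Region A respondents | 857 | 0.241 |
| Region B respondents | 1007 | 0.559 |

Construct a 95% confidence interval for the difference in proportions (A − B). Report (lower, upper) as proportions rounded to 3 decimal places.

(-0.360, -0.276)

Each SE is √(p̂(1−p̂)/n): √(0.2410·0.7590/857) = 0.01461 and √(0.5590·0.4410/1007) = 0.01565.
SE(p̂₁ − p̂₂) = √(SE₁² + SE₂²) = √(0.0002134521 + 0.0002449225) = 0.02141, since the two samples are independent.
At 95% confidence z* = 1.960; margin = 1.960 × 0.02141 = 0.04196.
The difference is 0.2410 − 0.5590 = -0.3180, so the interval is -0.3180 ± 0.04196 = (-0.360, -0.276).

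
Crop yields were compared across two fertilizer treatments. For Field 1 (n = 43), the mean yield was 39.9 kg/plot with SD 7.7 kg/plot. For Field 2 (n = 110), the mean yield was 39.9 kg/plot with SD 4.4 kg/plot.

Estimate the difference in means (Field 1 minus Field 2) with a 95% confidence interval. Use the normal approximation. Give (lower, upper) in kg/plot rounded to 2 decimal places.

Per-group SEs: s₁/√n₁ = 7.7/√43 = 1.1742, s₂/√n₂ = 4.4/√110 = 0.4195.
Unpooled SE of the difference: √(1.37874564 + 0.17598025) = 1.2469.
Margin of error = z* · SE = 1.960 × 1.2469 = 2.4439.
x̄₁ − x̄₂ = 39.9 − 39.9 = 0.0000.
CI: 0.0000 ± 2.4439 = (-2.44, 2.44).

(-2.44, 2.44)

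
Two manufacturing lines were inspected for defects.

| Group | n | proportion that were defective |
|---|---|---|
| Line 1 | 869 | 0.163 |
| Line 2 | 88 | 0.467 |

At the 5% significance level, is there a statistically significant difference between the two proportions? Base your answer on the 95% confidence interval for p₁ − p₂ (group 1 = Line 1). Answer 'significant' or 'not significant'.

significant

SE₁ = √(p̂₁(1−p̂₁)/n₁) = √(0.1630·0.8370/869) = 0.01253; SE₂ = √(0.4670·0.5330/88) = 0.05318.
Independent samples: SE of the difference = √(SE₁² + SE₂²) = √(0.0001570009 + 0.0028281124) = 0.05464.
z* for 95% confidence is 1.960, so the margin of error is 1.960 × 0.05464 = 0.10709.
Point estimate p̂₁ − p̂₂ = 0.1630 − 0.4670 = -0.3040.
-0.3040 ± 0.10709 → (-0.41109, -0.19691).
The interval (-0.41109, -0.19691) does not contain 0, so the difference is significant.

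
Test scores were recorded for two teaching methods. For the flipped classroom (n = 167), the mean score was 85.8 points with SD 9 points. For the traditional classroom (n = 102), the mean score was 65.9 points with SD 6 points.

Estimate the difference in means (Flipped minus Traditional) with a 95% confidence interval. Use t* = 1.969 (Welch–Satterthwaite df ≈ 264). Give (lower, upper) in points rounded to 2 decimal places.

Per-group SEs: s₁/√n₁ = 9/√167 = 0.6964, s₂/√n₂ = 6/√102 = 0.5941.
Unpooled SE of the difference: √(0.48497296 + 0.35295481) = 0.9154.
Margin of error = t* · SE = 1.969 × 0.9154 = 1.8024.
x̄₁ − x̄₂ = 85.8 − 65.9 = 19.9000.
CI: 19.9000 ± 1.8024 = (18.10, 21.70).

(18.10, 21.70)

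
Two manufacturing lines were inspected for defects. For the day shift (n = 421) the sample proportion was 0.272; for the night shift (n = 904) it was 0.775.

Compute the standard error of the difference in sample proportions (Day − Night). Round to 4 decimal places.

0.0258

SE₁ = √(p̂₁(1−p̂₁)/n₁) = √(0.2720·0.7280/421) = 0.02169; SE₂ = √(0.7750·0.2250/904) = 0.01389.
Independent samples: SE of the difference = √(SE₁² + SE₂²) = √(0.0004704561 + 0.0001929321) = 0.02576.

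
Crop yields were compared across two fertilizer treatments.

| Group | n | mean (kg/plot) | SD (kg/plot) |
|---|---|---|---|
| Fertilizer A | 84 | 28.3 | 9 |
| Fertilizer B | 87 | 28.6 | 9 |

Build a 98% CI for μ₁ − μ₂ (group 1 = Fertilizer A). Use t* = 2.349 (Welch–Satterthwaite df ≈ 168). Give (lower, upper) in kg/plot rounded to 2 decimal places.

(-3.53, 2.93)

SE₁ = s₁/√n₁ = 9/√84 = 0.9820; SE₂ = 9/√87 = 0.9649.
Independent samples, unequal variances: SE_diff = √(SE₁² + SE₂²) = √(0.964324 + 0.93103201) = 1.3767.
t* = 2.349, so margin of error = 2.349 × 1.3767 = 3.2339.
Difference in means = 28.3 − 28.6 = -0.3000.
-0.3000 ± 3.2339 → (-3.53, 2.93).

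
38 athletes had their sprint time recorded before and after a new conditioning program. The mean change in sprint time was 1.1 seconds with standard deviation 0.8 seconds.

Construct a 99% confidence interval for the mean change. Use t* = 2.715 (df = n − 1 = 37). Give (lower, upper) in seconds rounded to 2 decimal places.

Paired design: SE = s_d/√n = 0.8/√38 = 0.1298.
t* = 2.715; margin of error = 2.715 × 0.1298 = 0.3524.
1.1 ± 0.3524 → (0.75, 1.45).

(0.75, 1.45)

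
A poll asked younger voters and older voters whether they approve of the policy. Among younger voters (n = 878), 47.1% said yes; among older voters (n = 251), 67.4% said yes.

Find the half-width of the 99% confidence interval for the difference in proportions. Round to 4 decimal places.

The two standard errors are √(0.4710×0.5290/878) = 0.01685 and √(0.6740×0.3260/251) = 0.02959.
Because the samples are independent, SE_diff = √(0.01685² + 0.02959²) = 0.03405.
Using z* = 2.576 for 99%, ME = 2.576 × 0.03405 = 0.08771.

0.0877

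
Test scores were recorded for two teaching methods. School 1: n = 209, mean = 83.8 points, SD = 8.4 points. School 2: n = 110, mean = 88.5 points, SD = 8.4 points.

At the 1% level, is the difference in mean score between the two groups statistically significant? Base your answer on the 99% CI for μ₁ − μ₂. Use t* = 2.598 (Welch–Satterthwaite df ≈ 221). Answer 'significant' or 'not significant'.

significant

SE₁ = s₁/√n₁ = 8.4/√209 = 0.5810; SE₂ = 8.4/√110 = 0.8009.
Independent samples, unequal variances: SE_diff = √(SE₁² + SE₂²) = √(0.337561 + 0.64144081) = 0.9894.
t* = 2.598, so margin of error = 2.598 × 0.9894 = 2.5705.
Difference in means = 83.8 − 88.5 = -4.7000.
-4.7000 ± 2.5705 → (-7.2705, -2.1295).
The interval (-7.2705, -2.1295) does not contain 0, so the difference is significant.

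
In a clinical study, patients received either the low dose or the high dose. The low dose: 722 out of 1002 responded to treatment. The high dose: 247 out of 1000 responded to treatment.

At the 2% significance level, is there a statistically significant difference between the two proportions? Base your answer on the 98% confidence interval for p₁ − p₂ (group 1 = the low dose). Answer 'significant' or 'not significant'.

Sample proportions: 722/1002 = 0.7206, 247/1000 = 0.2470.
Each SE is √(p̂(1−p̂)/n): √(0.7206·0.2794/1002) = 0.01418 and √(0.2470·0.7530/1000) = 0.01364.
SE(p̂₁ − p̂₂) = √(SE₁² + SE₂²) = √(0.0002010724 + 0.0001860496) = 0.01968, since the two samples are independent.
At 98% confidence z* = 2.326; margin = 2.326 × 0.01968 = 0.04578.
The difference is 0.7206 − 0.2470 = 0.4736, so the interval is 0.4736 ± 0.04578 = (0.42782, 0.51938).
The interval (0.42782, 0.51938) does not contain 0, so the difference is significant.

significant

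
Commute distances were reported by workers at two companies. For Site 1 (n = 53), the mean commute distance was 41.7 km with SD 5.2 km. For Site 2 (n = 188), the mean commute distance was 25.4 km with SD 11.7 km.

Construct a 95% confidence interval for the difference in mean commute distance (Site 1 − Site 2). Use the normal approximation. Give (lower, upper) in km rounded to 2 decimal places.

(14.12, 18.48)

Standard errors of each mean: 5.2/√53 = 0.7143 and 11.7/√188 = 0.8533.
SE(x̄₁ − x̄₂) = √(0.7143² + 0.8533²) = 1.1128 for independent samples with unequal variances.
With z* = 1.960, the margin is 1.960 × 1.1128 = 2.1811.
x̄₁ − x̄₂ = 41.7 − 25.4 = 16.3000; the interval is 16.3000 ± 2.1811 = (14.12, 18.48).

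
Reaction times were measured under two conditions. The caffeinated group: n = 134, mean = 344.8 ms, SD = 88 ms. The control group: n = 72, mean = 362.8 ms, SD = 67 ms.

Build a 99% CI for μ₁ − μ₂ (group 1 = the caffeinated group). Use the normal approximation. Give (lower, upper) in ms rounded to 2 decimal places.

(-46.23, 10.23)

Standard errors of each mean: 88/√134 = 7.6020 and 67/√72 = 7.8960.
SE(x̄₁ − x̄₂) = √(7.6020² + 7.8960²) = 10.9607 for independent samples with unequal variances.
With z* = 2.576, the margin is 2.576 × 10.9607 = 28.2348.
x̄₁ − x̄₂ = 344.8 − 362.8 = -18.0000; the interval is -18.0000 ± 28.2348 = (-46.23, 10.23).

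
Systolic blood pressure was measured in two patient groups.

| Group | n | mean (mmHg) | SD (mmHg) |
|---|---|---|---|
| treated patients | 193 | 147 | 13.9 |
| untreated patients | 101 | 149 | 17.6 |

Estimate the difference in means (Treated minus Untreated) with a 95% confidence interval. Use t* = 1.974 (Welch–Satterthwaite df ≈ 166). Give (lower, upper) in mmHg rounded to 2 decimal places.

Standard errors of each mean: 13.9/√193 = 1.0005 and 17.6/√101 = 1.7513.
SE(x̄₁ − x̄₂) = √(1.0005² + 1.7513²) = 2.0169 for independent samples with unequal variances.
With t* = 1.974, the margin is 1.974 × 2.0169 = 3.9814.
x̄₁ − x̄₂ = 147 − 149 = -2.0000; the interval is -2.0000 ± 3.9814 = (-5.98, 1.98).

(-5.98, 1.98)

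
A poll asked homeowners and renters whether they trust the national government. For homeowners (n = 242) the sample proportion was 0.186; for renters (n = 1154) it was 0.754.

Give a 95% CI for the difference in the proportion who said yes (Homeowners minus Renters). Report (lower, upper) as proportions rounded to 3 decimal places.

The two standard errors are √(0.1860×0.8140/242) = 0.02501 and √(0.7540×0.2460/1154) = 0.01268.
Because the samples are independent, SE_diff = √(0.02501² + 0.01268²) = 0.02804.
Using z* = 1.960 for 95%, ME = 1.960 × 0.02804 = 0.05496.
p̂₁ − p̂₂ = -0.5680; interval -0.5680 ± 0.05496 gives (-0.623, -0.513).

(-0.623, -0.513)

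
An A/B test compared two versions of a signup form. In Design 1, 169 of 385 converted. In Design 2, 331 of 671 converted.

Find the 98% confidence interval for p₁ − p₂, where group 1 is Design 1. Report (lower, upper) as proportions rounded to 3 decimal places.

Sample proportions: 169/385 = 0.4390, 331/671 = 0.4933.
Each SE is √(p̂(1−p̂)/n): √(0.4390·0.5610/385) = 0.02529 and √(0.4933·0.5067/671) = 0.01930.
SE(p̂₁ − p̂₂) = √(SE₁² + SE₂²) = √(0.0006395841 + 0.00037249) = 0.03181, since the two samples are independent.
At 98% confidence z* = 2.326; margin = 2.326 × 0.03181 = 0.07399.
The difference is 0.4390 − 0.4933 = -0.0543, so the interval is -0.0543 ± 0.07399 = (-0.128, 0.020).

(-0.128, 0.020)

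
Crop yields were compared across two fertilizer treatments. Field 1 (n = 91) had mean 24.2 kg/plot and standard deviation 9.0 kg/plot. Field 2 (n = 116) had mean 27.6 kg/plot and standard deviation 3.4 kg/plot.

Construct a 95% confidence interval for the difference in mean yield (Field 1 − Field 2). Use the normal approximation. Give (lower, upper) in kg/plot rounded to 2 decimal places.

(-5.35, -1.45)

Standard errors of each mean: 9.0/√91 = 0.9435 and 3.4/√116 = 0.3157.
SE(x̄₁ − x̄₂) = √(0.9435² + 0.3157²) = 0.9949 for independent samples with unequal variances.
With z* = 1.960, the margin is 1.960 × 0.9949 = 1.9500.
x̄₁ − x̄₂ = 24.2 − 27.6 = -3.4000; the interval is -3.4000 ± 1.9500 = (-5.35, -1.45).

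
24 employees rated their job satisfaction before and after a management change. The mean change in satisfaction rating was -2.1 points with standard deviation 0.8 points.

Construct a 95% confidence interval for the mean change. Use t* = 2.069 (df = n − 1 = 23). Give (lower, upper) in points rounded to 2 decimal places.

This is a matched-pairs design, so SE = s_d/√n = 0.8/√24 = 0.1633.
Margin = 2.069 × 0.1633 = 0.3379; the interval is -2.1 ± 0.3379 = (-2.44, -1.76).

(-2.44, -1.76)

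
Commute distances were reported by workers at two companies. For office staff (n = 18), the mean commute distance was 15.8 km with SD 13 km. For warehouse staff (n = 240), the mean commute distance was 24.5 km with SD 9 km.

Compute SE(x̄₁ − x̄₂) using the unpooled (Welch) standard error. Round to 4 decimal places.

3.1187

Per-group SEs: s₁/√n₁ = 13/√18 = 3.0641, s₂/√n₂ = 9/√240 = 0.5809.
Unpooled SE of the difference: √(9.38870881 + 0.33744481) = 3.1187.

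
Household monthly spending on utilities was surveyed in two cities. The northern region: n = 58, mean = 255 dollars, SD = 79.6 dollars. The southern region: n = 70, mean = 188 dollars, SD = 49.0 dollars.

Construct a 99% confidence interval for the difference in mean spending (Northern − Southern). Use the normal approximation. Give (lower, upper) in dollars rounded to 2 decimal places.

(36.14, 97.86)

Standard errors of each mean: 79.6/√58 = 10.4520 and 49.0/√70 = 5.8566.
SE(x̄₁ − x̄₂) = √(10.4520² + 5.8566²) = 11.9810 for independent samples with unequal variances.
With z* = 2.576, the margin is 2.576 × 11.9810 = 30.8631.
x̄₁ − x̄₂ = 255 − 188 = 67.0000; the interval is 67.0000 ± 30.8631 = (36.14, 97.86).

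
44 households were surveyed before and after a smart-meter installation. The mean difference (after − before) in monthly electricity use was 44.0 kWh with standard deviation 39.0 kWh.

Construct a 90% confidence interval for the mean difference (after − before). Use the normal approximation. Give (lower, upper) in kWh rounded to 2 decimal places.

(34.33, 53.67)

This is a matched-pairs design, so SE = s_d/√n = 39.0/√44 = 5.8795.
Margin = 1.645 × 5.8795 = 9.6718; the interval is 44.0 ± 9.6718 = (34.33, 53.67).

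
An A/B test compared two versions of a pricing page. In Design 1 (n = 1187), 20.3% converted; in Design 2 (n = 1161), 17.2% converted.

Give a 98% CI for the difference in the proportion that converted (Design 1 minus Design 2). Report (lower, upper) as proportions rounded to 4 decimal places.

Each SE is √(p̂(1−p̂)/n): √(0.2030·0.7970/1187) = 0.01167 and √(0.1720·0.8280/1161) = 0.01108.
SE(p̂₁ − p̂₂) = √(SE₁² + SE₂²) = √(0.0001361889 + 0.0001227664) = 0.01609, since the two samples are independent.
At 98% confidence z* = 2.326; margin = 2.326 × 0.01609 = 0.03743.
The difference is 0.2030 − 0.1720 = 0.0310, so the interval is 0.0310 ± 0.03743 = (-0.0064, 0.0684).

(-0.0064, 0.0684)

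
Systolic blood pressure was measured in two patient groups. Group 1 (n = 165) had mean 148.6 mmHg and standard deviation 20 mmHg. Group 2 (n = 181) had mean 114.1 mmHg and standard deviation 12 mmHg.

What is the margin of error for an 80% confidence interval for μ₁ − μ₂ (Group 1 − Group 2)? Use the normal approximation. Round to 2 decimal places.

SE₁ = s₁/√n₁ = 20/√165 = 1.5570; SE₂ = 12/√181 = 0.8920.
Independent samples, unequal variances: SE_diff = √(SE₁² + SE₂²) = √(2.424249 + 0.795664) = 1.7944.
z* = 1.282, so margin of error = 1.282 × 1.7944 = 2.3004.

2.30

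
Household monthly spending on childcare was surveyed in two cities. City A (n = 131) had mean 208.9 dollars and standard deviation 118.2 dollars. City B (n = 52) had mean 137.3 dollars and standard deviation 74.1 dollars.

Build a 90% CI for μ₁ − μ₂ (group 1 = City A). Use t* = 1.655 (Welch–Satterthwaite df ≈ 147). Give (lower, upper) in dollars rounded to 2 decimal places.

Per-group SEs: s₁/√n₁ = 118.2/√131 = 10.3272, s₂/√n₂ = 74.1/√52 = 10.2758.
Unpooled SE of the difference: √(106.65105984 + 105.59206564) = 14.5686.
Margin of error = t* · SE = 1.655 × 14.5686 = 24.1110.
x̄₁ − x̄₂ = 208.9 − 137.3 = 71.6000.
CI: 71.6000 ± 24.1110 = (47.49, 95.71).

(47.49, 95.71)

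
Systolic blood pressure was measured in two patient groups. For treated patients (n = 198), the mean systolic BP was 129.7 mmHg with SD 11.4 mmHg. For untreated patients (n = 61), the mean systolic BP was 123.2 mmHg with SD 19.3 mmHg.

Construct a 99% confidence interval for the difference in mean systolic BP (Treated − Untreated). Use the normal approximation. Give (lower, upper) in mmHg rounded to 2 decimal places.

(-0.20, 13.20)

Standard errors of each mean: 11.4/√198 = 0.8102 and 19.3/√61 = 2.4711.
SE(x̄₁ − x̄₂) = √(0.8102² + 2.4711²) = 2.6005 for independent samples with unequal variances.
With z* = 2.576, the margin is 2.576 × 2.6005 = 6.6989.
x̄₁ − x̄₂ = 129.7 − 123.2 = 6.5000; the interval is 6.5000 ± 6.6989 = (-0.20, 13.20).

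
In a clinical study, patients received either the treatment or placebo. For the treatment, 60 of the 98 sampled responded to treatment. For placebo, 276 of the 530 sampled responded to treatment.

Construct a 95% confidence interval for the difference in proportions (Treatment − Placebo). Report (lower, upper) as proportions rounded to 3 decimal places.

First, p̂₁ = 60/98 = 0.6122; p̂₂ = 276/530 = 0.5208.
The two standard errors are √(0.6122×0.3878/98) = 0.04922 and √(0.5208×0.4792/530) = 0.02170.
Because the samples are independent, SE_diff = √(0.04922² + 0.02170²) = 0.05379.
Using z* = 1.960 for 95%, ME = 1.960 × 0.05379 = 0.10543.
p̂₁ − p̂₂ = 0.0914; interval 0.0914 ± 0.10543 gives (-0.014, 0.197).

(-0.014, 0.197)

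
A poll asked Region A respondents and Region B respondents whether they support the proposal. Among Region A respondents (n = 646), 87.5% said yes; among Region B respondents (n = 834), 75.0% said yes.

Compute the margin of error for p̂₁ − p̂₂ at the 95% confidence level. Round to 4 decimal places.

Each SE is √(p̂(1−p̂)/n): √(0.8750·0.1250/646) = 0.01301 and √(0.7500·0.2500/834) = 0.01499.
SE(p̂₁ − p̂₂) = √(SE₁² + SE₂²) = √(0.0001692601 + 0.0002247001) = 0.01985, since the two samples are independent.
At 95% confidence z* = 1.960; margin = 1.960 × 0.01985 = 0.03891.

0.0389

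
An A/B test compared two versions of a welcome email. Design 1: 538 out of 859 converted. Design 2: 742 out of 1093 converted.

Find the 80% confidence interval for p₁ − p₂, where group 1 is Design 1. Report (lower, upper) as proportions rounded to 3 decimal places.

Sample proportions: 538/859 = 0.6263, 742/1093 = 0.6789.
Each SE is √(p̂(1−p̂)/n): √(0.6263·0.3737/859) = 0.01651 and √(0.6789·0.3211/1093) = 0.01412.
SE(p̂₁ − p̂₂) = √(SE₁² + SE₂²) = √(0.0002725801 + 0.0001993744) = 0.02172, since the two samples are independent.
At 80% confidence z* = 1.282; margin = 1.282 × 0.02172 = 0.02785.
The difference is 0.6263 − 0.6789 = -0.0526, so the interval is -0.0526 ± 0.02785 = (-0.080, -0.025).

(-0.080, -0.025)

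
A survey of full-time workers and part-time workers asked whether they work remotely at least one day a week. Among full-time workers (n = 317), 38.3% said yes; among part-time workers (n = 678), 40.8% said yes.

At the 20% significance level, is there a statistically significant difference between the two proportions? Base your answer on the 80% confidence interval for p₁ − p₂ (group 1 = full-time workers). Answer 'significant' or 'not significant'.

Each SE is √(p̂(1−p̂)/n): √(0.3830·0.6170/317) = 0.02730 and √(0.4080·0.5920/678) = 0.01887.
SE(p̂₁ − p̂₂) = √(SE₁² + SE₂²) = √(0.00074529 + 0.0003560769) = 0.03319, since the two samples are independent.
At 80% confidence z* = 1.282; margin = 1.282 × 0.03319 = 0.04255.
The difference is 0.3830 − 0.4080 = -0.0250, so the interval is -0.0250 ± 0.04255 = (-0.06755, 0.01755).
The interval (-0.06755, 0.01755) contains 0, so the difference is not significant.

not significant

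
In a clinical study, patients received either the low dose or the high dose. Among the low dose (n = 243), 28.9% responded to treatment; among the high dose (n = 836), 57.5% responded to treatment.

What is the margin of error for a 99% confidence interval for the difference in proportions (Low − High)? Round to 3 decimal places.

Each SE is √(p̂(1−p̂)/n): √(0.2890·0.7110/243) = 0.02908 and √(0.5750·0.4250/836) = 0.01710.
SE(p̂₁ − p̂₂) = √(SE₁² + SE₂²) = √(0.0008456464 + 0.00029241) = 0.03374, since the two samples are independent.
At 99% confidence z* = 2.576; margin = 2.576 × 0.03374 = 0.08691.

0.087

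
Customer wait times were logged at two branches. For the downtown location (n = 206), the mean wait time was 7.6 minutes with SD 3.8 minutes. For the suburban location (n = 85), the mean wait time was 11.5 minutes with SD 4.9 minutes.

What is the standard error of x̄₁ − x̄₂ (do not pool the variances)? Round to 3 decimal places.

0.594

Per-group SEs: s₁/√n₁ = 3.8/√206 = 0.2648, s₂/√n₂ = 4.9/√85 = 0.5315.
Unpooled SE of the difference: √(0.07011904 + 0.28249225) = 0.5938.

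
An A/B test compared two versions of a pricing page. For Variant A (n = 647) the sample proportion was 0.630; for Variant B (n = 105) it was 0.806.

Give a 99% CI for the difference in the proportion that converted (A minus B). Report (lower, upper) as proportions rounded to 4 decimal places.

(-0.2868, -0.0652)

SE₁ = √(p̂₁(1−p̂₁)/n₁) = √(0.6300·0.3700/647) = 0.01898; SE₂ = √(0.8060·0.1940/105) = 0.03859.
Independent samples: SE of the difference = √(SE₁² + SE₂²) = √(0.0003602404 + 0.0014891881) = 0.04300.
z* for 99% confidence is 2.576, so the margin of error is 2.576 × 0.04300 = 0.11077.
Point estimate p̂₁ − p̂₂ = 0.6300 − 0.8060 = -0.1760.
-0.1760 ± 0.11077 → (-0.2868, -0.0652).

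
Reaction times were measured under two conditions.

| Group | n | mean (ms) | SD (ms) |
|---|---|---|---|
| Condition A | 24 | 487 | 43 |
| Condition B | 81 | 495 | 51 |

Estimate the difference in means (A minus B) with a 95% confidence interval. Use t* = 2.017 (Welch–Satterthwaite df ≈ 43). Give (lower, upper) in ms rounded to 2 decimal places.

Standard errors of each mean: 43/√24 = 8.7773 and 51/√81 = 5.6667.
SE(x̄₁ − x̄₂) = √(8.7773² + 5.6667²) = 10.4476 for independent samples with unequal variances.
With t* = 2.017, the margin is 2.017 × 10.4476 = 21.0728.
x̄₁ − x̄₂ = 487 − 495 = -8.0000; the interval is -8.0000 ± 21.0728 = (-29.07, 13.07).

(-29.07, 13.07)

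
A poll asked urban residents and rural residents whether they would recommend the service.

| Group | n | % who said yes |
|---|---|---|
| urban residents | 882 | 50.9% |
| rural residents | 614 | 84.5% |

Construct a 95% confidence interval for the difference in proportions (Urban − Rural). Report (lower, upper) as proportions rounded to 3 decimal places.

(-0.380, -0.292)

Each SE is √(p̂(1−p̂)/n): √(0.5090·0.4910/882) = 0.01683 and √(0.8450·0.1550/614) = 0.01461.
SE(p̂₁ − p̂₂) = √(SE₁² + SE₂²) = √(0.0002832489 + 0.0002134521) = 0.02229, since the two samples are independent.
At 95% confidence z* = 1.960; margin = 1.960 × 0.02229 = 0.04369.
The difference is 0.5090 − 0.8450 = -0.3360, so the interval is -0.3360 ± 0.04369 = (-0.380, -0.292).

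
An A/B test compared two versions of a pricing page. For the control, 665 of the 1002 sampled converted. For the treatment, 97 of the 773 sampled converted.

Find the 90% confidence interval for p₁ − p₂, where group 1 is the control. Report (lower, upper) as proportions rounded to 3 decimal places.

Sample proportions: 665/1002 = 0.6637, 97/773 = 0.1255.
Each SE is √(p̂(1−p̂)/n): √(0.6637·0.3363/1002) = 0.01493 and √(0.1255·0.8745/773) = 0.01192.
SE(p̂₁ − p̂₂) = √(SE₁² + SE₂²) = √(0.0002229049 + 0.0001420864) = 0.01910, since the two samples are independent.
At 90% confidence z* = 1.645; margin = 1.645 × 0.01910 = 0.03142.
The difference is 0.6637 − 0.1255 = 0.5382, so the interval is 0.5382 ± 0.03142 = (0.507, 0.570).

(0.507, 0.570)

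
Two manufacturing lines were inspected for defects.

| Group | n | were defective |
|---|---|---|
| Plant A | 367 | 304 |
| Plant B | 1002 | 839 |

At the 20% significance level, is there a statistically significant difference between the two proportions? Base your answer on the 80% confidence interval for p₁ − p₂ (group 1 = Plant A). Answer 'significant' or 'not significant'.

not significant

p̂₁ = 304/367 = 0.8283 and p̂₂ = 839/1002 = 0.8373.
SE₁ = √(p̂₁(1−p̂₁)/n₁) = √(0.8283·0.1717/367) = 0.01969; SE₂ = √(0.8373·0.1627/1002) = 0.01166.
Independent samples: SE of the difference = √(SE₁² + SE₂²) = √(0.0003876961 + 0.0001359556) = 0.02288.
z* for 80% confidence is 1.282, so the margin of error is 1.282 × 0.02288 = 0.02933.
Point estimate p̂₁ − p̂₂ = 0.8283 − 0.8373 = -0.0090.
-0.0090 ± 0.02933 → (-0.03833, 0.02033).
The interval (-0.03833, 0.02033) contains 0, so the difference is not significant.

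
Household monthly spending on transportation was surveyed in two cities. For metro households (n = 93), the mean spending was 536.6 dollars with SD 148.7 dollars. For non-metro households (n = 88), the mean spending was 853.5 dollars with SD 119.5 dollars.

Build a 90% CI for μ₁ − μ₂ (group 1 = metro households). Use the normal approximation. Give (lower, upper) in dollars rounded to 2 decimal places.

Standard errors of each mean: 148.7/√93 = 15.4195 and 119.5/√88 = 12.7387.
SE(x̄₁ − x̄₂) = √(15.4195² + 12.7387²) = 20.0009 for independent samples with unequal variances.
With z* = 1.645, the margin is 1.645 × 20.0009 = 32.9015.
x̄₁ − x̄₂ = 536.6 − 853.5 = -316.9000; the interval is -316.9000 ± 32.9015 = (-349.80, -284.00).

(-349.80, -284.00)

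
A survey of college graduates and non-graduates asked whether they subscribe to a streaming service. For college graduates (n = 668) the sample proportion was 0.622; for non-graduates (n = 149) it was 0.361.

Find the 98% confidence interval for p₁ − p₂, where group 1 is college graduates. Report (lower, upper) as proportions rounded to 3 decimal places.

(0.160, 0.362)

SE₁ = √(p̂₁(1−p̂₁)/n₁) = √(0.6220·0.3780/668) = 0.01876; SE₂ = √(0.3610·0.6390/149) = 0.03935.
Independent samples: SE of the difference = √(SE₁² + SE₂²) = √(0.0003519376 + 0.0015484225) = 0.04359.
z* for 98% confidence is 2.326, so the margin of error is 2.326 × 0.04359 = 0.10139.
Point estimate p̂₁ − p̂₂ = 0.6220 − 0.3610 = 0.2610.
0.2610 ± 0.10139 → (0.160, 0.362).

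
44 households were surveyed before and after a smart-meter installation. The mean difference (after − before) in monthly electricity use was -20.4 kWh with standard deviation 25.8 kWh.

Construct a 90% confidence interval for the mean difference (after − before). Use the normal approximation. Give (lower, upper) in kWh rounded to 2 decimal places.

This is a matched-pairs design, so SE = s_d/√n = 25.8/√44 = 3.8895.
Margin = 1.645 × 3.8895 = 6.3982; the interval is -20.4 ± 6.3982 = (-26.80, -14.00).

(-26.80, -14.00)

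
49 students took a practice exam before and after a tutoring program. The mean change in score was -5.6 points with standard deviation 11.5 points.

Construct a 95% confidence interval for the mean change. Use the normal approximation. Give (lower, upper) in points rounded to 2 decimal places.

(-8.82, -2.38)

This is a matched-pairs design, so SE = s_d/√n = 11.5/√49 = 1.6429.
Margin = 1.960 × 1.6429 = 3.2201; the interval is -5.6 ± 3.2201 = (-8.82, -2.38).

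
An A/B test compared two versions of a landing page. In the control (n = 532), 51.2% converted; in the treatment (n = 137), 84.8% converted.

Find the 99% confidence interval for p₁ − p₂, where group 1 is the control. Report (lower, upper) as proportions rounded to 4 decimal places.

Each SE is √(p̂(1−p̂)/n): √(0.5120·0.4880/532) = 0.02167 and √(0.8480·0.1520/137) = 0.03067.
SE(p̂₁ − p̂₂) = √(SE₁² + SE₂²) = √(0.0004695889 + 0.0009406489) = 0.03755, since the two samples are independent.
At 99% confidence z* = 2.576; margin = 2.576 × 0.03755 = 0.09673.
The difference is 0.5120 − 0.8480 = -0.3360, so the interval is -0.3360 ± 0.09673 = (-0.4327, -0.2393).

(-0.4327, -0.2393)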